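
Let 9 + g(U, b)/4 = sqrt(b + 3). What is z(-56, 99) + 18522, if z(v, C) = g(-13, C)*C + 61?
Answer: 15019 + 396*sqrt(102) ≈ 19018.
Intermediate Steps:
g(U, b) = -36 + 4*sqrt(3 + b) (g(U, b) = -36 + 4*sqrt(b + 3) = -36 + 4*sqrt(3 + b))
z(v, C) = 61 + C*(-36 + 4*sqrt(3 + C)) (z(v, C) = (-36 + 4*sqrt(3 + C))*C + 61 = C*(-36 + 4*sqrt(3 + C)) + 61 = 61 + C*(-36 + 4*sqrt(3 + C)))
z(-56, 99) + 18522 = (61 + 4*99*(-9 + sqrt(3 + 99))) + 18522 = (61 + 4*99*(-9 + sqrt(102))) + 18522 = (61 + (-3564 + 396*sqrt(102))) + 18522 = (-3503 + 396*sqrt(102)) + 18522 = 15019 + 396*sqrt(102)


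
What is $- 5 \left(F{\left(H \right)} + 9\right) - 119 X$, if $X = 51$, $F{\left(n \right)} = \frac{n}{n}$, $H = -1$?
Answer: $-6119$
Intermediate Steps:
$F{\left(n \right)} = 1$
$- 5 \left(F{\left(H \right)} + 9\right) - 119 X = - 5 \left(1 + 9\right) - 6069 = \left(-5\right) 10 - 6069 = -50 - 6069 = -6119$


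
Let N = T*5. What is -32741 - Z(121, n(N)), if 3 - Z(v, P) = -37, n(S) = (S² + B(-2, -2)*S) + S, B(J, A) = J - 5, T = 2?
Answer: -32781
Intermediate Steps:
B(J, A) = -5 + J
N = 10 (N = 2*5 = 10)
n(S) = S² - 6*S (n(S) = (S² + (-5 - 2)*S) + S = (S² - 7*S) + S = S² - 6*S)
Z(v, P) = 40 (Z(v, P) = 3 - 1*(-37) = 3 + 37 = 40)
-32741 - Z(121, n(N)) = -32741 - 1*40 = -32741 - 40 = -32781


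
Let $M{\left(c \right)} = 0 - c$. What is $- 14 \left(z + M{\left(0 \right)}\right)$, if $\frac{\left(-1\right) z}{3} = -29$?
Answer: $-1218$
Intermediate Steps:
$z = 87$ ($z = \left(-3\right) \left(-29\right) = 87$)
$M{\left(c \right)} = - c$
$- 14 \left(z + M{\left(0 \right)}\right) = - 14 \left(87 - 0\right) = - 14 \left(87 + 0\right) = \left(-14\right) 87 = -1218$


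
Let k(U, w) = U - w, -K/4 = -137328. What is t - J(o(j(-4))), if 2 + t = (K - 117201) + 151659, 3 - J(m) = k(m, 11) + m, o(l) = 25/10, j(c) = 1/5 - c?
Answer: 583759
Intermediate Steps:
K = 549312 (K = -4*(-137328) = 549312)
j(c) = ⅕ - c
o(l) = 5/2 (o(l) = 25*(⅒) = 5/2)
J(m) = 14 - 2*m (J(m) = 3 - ((m - 1*11) + m) = 3 - ((m - 11) + m) = 3 - ((-11 + m) + m) = 3 - (-11 + 2*m) = 3 + (11 - 2*m) = 14 - 2*m)
t = 583768 (t = -2 + ((549312 - 117201) + 151659) = -2 + (432111 + 151659) = -2 + 583770 = 583768)
t - J(o(j(-4))) = 583768 - (14 - 2*5/2) = 583768 - (14 - 5) = 583768 - 1*9 = 583768 - 9 = 583759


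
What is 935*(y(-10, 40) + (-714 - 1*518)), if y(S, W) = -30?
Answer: -1179970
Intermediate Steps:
935*(y(-10, 40) + (-714 - 1*518)) = 935*(-30 + (-714 - 1*518)) = 935*(-30 + (-714 - 518)) = 935*(-30 - 1232) = 935*(-1262) = -1179970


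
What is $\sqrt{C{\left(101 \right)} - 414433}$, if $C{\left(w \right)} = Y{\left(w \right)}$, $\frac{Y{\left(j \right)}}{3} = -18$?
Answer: $i \sqrt{414487} \approx 643.81 i$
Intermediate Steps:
$Y{\left(j \right)} = -54$ ($Y{\left(j \right)} = 3 \left(-18\right) = -54$)
$C{\left(w \right)} = -54$
$\sqrt{C{\left(101 \right)} - 414433} = \sqrt{-54 - 414433} = \sqrt{-414487} = i \sqrt{414487}$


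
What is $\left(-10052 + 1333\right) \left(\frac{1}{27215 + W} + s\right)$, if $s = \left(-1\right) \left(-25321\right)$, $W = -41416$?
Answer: $- \frac{3135208710880}{14201} \approx -2.2077 \cdot 10^{8}$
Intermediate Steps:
$s = 25321$
$\left(-10052 + 1333\right) \left(\frac{1}{27215 + W} + s\right) = \left(-10052 + 1333\right) \left(\frac{1}{27215 - 41416} + 25321\right) = - 8719 \left(\frac{1}{-14201} + 25321\right) = - 8719 \left(- \frac{1}{14201} + 25321\right) = \left(-8719\right) \frac{359583520}{14201} = - \frac{3135208710880}{14201}$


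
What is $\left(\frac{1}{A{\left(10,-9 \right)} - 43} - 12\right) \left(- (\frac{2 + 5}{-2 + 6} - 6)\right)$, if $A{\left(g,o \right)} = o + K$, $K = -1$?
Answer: $- \frac{10829}{212} \approx -51.08$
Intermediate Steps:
$A{\left(g,o \right)} = -1 + o$ ($A{\left(g,o \right)} = o - 1 = -1 + o$)
$\left(\frac{1}{A{\left(10,-9 \right)} - 43} - 12\right) \left(- (\frac{2 + 5}{-2 + 6} - 6)\right) = \left(\frac{1}{\left(-1 - 9\right) - 43} - 12\right) \left(- (\frac{2 + 5}{-2 + 6} - 6)\right) = \left(\frac{1}{-10 - 43} - 12\right) \left(- (\frac{7}{4} - 6)\right) = \left(\frac{1}{-53} - 12\right) \left(- (7 \cdot \frac{1}{4} - 6)\right) = \left(- \frac{1}{53} - 12\right) \left(- (\frac{7}{4} - 6)\right) = - \frac{637 \left(\left(-1\right) \left(- \frac{17}{4}\right)\right)}{53} = \left(- \frac{637}{53}\right) \frac{17}{4} = - \frac{10829}{212}$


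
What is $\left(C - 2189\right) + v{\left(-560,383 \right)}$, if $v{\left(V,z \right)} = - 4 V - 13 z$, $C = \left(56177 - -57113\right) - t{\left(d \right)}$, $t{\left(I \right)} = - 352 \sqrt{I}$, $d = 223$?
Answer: $108362 + 352 \sqrt{223} \approx 1.1362 \cdot 10^{5}$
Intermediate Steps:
$C = 113290 + 352 \sqrt{223}$ ($C = \left(56177 - -57113\right) - - 352 \sqrt{223} = \left(56177 + 57113\right) + 352 \sqrt{223} = 113290 + 352 \sqrt{223} \approx 1.1855 \cdot 10^{5}$)
$v{\left(V,z \right)} = - 13 z - 4 V$
$\left(C - 2189\right) + v{\left(-560,383 \right)} = \left(\left(113290 + 352 \sqrt{223}\right) - 2189\right) - 2739 = \left(111101 + 352 \sqrt{223}\right) + \left(-4979 + 2240\right) = \left(111101 + 352 \sqrt{223}\right) - 2739 = 108362 + 352 \sqrt{223}$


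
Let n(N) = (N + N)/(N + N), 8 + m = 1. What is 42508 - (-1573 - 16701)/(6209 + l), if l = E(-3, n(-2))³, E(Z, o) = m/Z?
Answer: 3570621143/83993 ≈ 42511.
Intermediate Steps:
m = -7 (m = -8 + 1 = -7)
n(N) = 1 (n(N) = (2*N)/((2*N)) = (2*N)*(1/(2*N)) = 1)
E(Z, o) = -7/Z
l = 343/27 (l = (-7/(-3))³ = (-7*(-⅓))³ = (7/3)³ = 343/27 ≈ 12.704)
42508 - (-1573 - 16701)/(6209 + l) = 42508 - (-1573 - 16701)/(6209 + 343/27) = 42508 - (-18274)/167986/27 = 42508 - (-18274)*27/167986 = 42508 - 1*(-246699/83993) = 42508 + 246699/83993 = 3570621143/83993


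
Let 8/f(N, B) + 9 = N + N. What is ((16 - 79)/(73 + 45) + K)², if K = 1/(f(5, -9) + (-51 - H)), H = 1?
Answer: 2088025/6739216 ≈ 0.30983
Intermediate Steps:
f(N, B) = 8/(-9 + 2*N) (f(N, B) = 8/(-9 + (N + N)) = 8/(-9 + 2*N))
K = -1/44 (K = 1/(8/(-9 + 2*5) + (-51 - 1*1)) = 1/(8/(-9 + 10) + (-51 - 1)) = 1/(8/1 - 52) = 1/(8*1 - 52) = 1/(8 - 52) = 1/(-44) = -1/44 ≈ -0.022727)
((16 - 79)/(73 + 45) + K)² = ((16 - 79)/(73 + 45) - 1/44)² = (-63/118 - 1/44)² = (-1445/2596)² = 2088025/6739216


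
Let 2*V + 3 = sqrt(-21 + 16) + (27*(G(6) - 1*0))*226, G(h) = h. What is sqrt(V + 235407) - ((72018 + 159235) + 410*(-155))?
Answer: -167703 + sqrt(1014846 + 2*I*sqrt(5))/2 ≈ -1.672e+5 + 0.0011098*I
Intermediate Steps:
V = 36609/2 + I*sqrt(5)/2 (V = -3/2 + (sqrt(-21 + 16) + (27*(6 - 1*0))*226)/2 = -3/2 + (sqrt(-5) + (27*(6 + 0))*226)/2 = -3/2 + (I*sqrt(5) + (27*6)*226)/2 = -3/2 + (I*sqrt(5) + 162*226)/2 = -3/2 + (I*sqrt(5) + 36612)/2 = -3/2 + (36612 + I*sqrt(5))/2 = -3/2 + (18306 + I*sqrt(5)/2) = 36609/2 + I*sqrt(5)/2 ≈ 18305.0 + 1.118*I)
sqrt(V + 235407) - ((72018 + 159235) + 410*(-155)) = sqrt((36609/2 + I*sqrt(5)/2) + 235407) - ((72018 + 159235) + 410*(-155)) = sqrt(507423/2 + I*sqrt(5)/2) - (231253 - 63550) = sqrt(507423/2 + I*sqrt(5)/2) - 1*167703 = sqrt(507423/2 + I*sqrt(5)/2) - 167703 = -167703 + sqrt(507423/2 + I*sqrt(5)/2)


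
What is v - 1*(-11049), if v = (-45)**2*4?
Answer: 19149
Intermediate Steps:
v = 8100 (v = 2025*4 = 8100)
v - 1*(-11049) = 8100 - 1*(-11049) = 8100 + 11049 = 19149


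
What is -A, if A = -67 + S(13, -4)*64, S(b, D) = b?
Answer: -765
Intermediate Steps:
A = 765 (A = -67 + 13*64 = -67 + 832 = 765)
-A = -1*765 = -765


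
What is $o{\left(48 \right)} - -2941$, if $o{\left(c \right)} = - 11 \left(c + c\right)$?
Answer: $1885$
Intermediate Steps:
$o{\left(c \right)} = - 22 c$ ($o{\left(c \right)} = - 11 \cdot 2 c = - 22 c$)
$o{\left(48 \right)} - -2941 = \left(-22\right) 48 - -2941 = -1056 + 2941 = 1885$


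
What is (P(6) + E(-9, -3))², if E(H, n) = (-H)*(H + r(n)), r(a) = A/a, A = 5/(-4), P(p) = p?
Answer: 81225/16 ≈ 5076.6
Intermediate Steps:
A = -5/4 (A = 5*(-¼) = -5/4 ≈ -1.2500)
r(a) = -5/(4*a)
E(H, n) = -H*(H - 5/(4*n)) (E(H, n) = (-H)*(H - 5/(4*n)) = -H*(H - 5/(4*n)))
(P(6) + E(-9, -3))² = (6 + (-1*(-9)² + (5/4)*(-9)/(-3)))² = (6 + (-1*81 + (5/4)*(-9)*(-⅓)))² = (6 + (-81 + 15/4))² = (6 - 309/4)² = (-285/4)² = 81225/16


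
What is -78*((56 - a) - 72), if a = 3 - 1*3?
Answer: 1248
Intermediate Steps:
a = 0 (a = 3 - 3 = 0)
-78*((56 - a) - 72) = -78*((56 - 1*0) - 72) = -78*((56 + 0) - 72) = -78*(56 - 72) = -78*(-16) = 1248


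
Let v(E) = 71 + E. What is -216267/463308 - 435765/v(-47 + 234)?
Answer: -11219400417/6640748 ≈ -1689.5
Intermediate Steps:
-216267/463308 - 435765/v(-47 + 234) = -216267/463308 - 435765/(71 + (-47 + 234)) = -216267*1/463308 - 435765/(71 + 187) = -72089/154436 - 435765/258 = -72089/154436 - 435765*1/258 = -72089/154436 - 145255/86 = -11219400417/6640748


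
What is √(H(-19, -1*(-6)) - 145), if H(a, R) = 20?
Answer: 5*I*√5 ≈ 11.18*I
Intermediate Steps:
√(H(-19, -1*(-6)) - 145) = √(20 - 145) = √(-125) = 5*I*√5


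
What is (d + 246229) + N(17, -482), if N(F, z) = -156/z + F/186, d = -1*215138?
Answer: 1393703771/44826 ≈ 31091.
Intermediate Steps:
d = -215138
N(F, z) = -156/z + F/186 (N(F, z) = -156/z + F*(1/186) = -156/z + F/186)
(d + 246229) + N(17, -482) = (-215138 + 246229) + (-156/(-482) + (1/186)*17) = 31091 + (-156*(-1/482) + 17/186) = 31091 + (78/241 + 17/186) = 31091 + 18605/44826 = 1393703771/44826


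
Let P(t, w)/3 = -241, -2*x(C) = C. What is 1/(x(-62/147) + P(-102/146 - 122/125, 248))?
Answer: -147/106250 ≈ -0.0013835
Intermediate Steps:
x(C) = -C/2
P(t, w) = -723 (P(t, w) = 3*(-241) = -723)
1/(x(-62/147) + P(-102/146 - 122/125, 248)) = 1/(-(-31)/147 - 723) = 1/(-1/2*(-62/147) - 723) = 1/(31/147 - 723) = 1/(-106250/147) = -147/106250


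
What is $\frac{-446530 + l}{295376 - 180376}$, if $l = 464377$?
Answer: $\frac{17847}{115000} \approx 0.15519$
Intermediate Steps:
$\frac{-446530 + l}{295376 - 180376} = \frac{-446530 + 464377}{295376 - 180376} = \frac{17847}{115000}$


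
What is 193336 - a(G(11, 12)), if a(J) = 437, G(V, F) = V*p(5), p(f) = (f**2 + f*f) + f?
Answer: 192899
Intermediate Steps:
p(f) = f + 2*f**2 (p(f) = (f**2 + f**2) + f = 2*f**2 + f = f + 2*f**2)
G(V, F) = 55*V (G(V, F) = V*(5*(1 + 2*5)) = V*(5*(1 + 10)) = V*(5*11) = V*55 = 55*V)
193336 - a(G(11, 12)) = 193336 - 1*437 = 193336 - 437 = 192899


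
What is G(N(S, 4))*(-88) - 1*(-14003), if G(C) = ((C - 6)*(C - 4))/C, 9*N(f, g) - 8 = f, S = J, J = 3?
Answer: 117427/9 ≈ 13047.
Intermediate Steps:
S = 3
N(f, g) = 8/9 + f/9
G(C) = (-6 + C)*(-4 + C)/C (G(C) = ((-6 + C)*(-4 + C))/C = (-6 + C)*(-4 + C)/C)
G(N(S, 4))*(-88) - 1*(-14003) = (-10 + (8/9 + (⅑)*3) + 24/(8/9 + (⅑)*3))*(-88) - 1*(-14003) = (-10 + (8/9 + ⅓) + 24/(8/9 + ⅓))*(-88) + 14003 = (-10 + 11/9 + 24/(11/9))*(-88) + 14003 = (-10 + 11/9 + 24*(9/11))*(-88) + 14003 = (-10 + 11/9 + 216/11)*(-88) + 14003 = (1075/99)*(-88) + 14003 = -8600/9 + 14003 = 117427/9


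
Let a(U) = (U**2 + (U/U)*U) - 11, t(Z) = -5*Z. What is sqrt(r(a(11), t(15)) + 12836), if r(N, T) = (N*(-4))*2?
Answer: 2*sqrt(2967) ≈ 108.94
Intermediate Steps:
a(U) = -11 + U + U**2 (a(U) = (U**2 + 1*U) - 11 = (U**2 + U) - 11 = (U + U**2) - 11 = -11 + U + U**2)
r(N, T) = -8*N (r(N, T) = -4*N*2 = -8*N)
sqrt(r(a(11), t(15)) + 12836) = sqrt(-8*(-11 + 11 + 11**2) + 12836) = sqrt(-8*(-11 + 11 + 121) + 12836) = sqrt(-8*121 + 12836) = sqrt(-968 + 12836) = sqrt(11868) = 2*sqrt(2967)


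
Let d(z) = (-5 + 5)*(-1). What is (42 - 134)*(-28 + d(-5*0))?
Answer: 2576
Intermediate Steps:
d(z) = 0 (d(z) = 0*(-1) = 0)
(42 - 134)*(-28 + d(-5*0)) = (42 - 134)*(-28 + 0) = -92*(-28) = 2576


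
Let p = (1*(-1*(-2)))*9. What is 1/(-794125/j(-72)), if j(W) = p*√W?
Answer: -108*I*√2/794125 ≈ -0.00019233*I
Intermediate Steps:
p = 18 (p = (1*2)*9 = 2*9 = 18)
j(W) = 18*√W
1/(-794125/j(-72)) = 1/(-794125*(-I*√2/216)) = 1/(-(-794125)*I*√2/216) = 1/(794125*I*√2/216) = -108*I*√2/794125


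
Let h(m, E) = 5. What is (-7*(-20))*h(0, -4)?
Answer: 700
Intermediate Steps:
(-7*(-20))*h(0, -4) = -7*(-20)*5 = 140*5 = 700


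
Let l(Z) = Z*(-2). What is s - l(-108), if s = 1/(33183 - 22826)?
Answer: -2237111/10357 ≈ -216.00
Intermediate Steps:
s = 1/10357 ≈ 9.6553e-5
l(Z) = -2*Z
s - l(-108) = 1/10357 - (-2)*(-108) = 1/10357 - 1*216 = 1/10357 - 216 = -2237111/10357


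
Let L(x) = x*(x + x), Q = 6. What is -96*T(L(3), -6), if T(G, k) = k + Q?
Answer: 0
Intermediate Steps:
L(x) = 2*x² (L(x) = x*(2*x) = 2*x²)
T(G, k) = 6 + k (T(G, k) = k + 6 = 6 + k)
-96*T(L(3), -6) = -96*(6 - 6) = -96*0 = 0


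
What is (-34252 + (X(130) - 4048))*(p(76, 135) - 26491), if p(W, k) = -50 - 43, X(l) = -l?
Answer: 1021623120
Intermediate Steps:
p(W, k) = -93
(-34252 + (X(130) - 4048))*(p(76, 135) - 26491) = (-34252 + (-1*130 - 4048))*(-93 - 26491) = (-34252 + (-130 - 4048))*(-26584) = (-34252 - 4178)*(-26584) = -38430*(-26584) = 1021623120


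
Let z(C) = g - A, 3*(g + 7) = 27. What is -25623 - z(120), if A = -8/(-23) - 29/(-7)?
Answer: -4124902/161 ≈ -25621.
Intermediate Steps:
g = 2 (g = -7 + (⅓)*27 = -7 + 9 = 2)
A = 723/161 (A = -8*(-1/23) - 29*(-⅐) = 8/23 + 29/7 = 723/161 ≈ 4.4907)
z(C) = -401/161 (z(C) = 2 - 1*723/161 = 2 - 723/161 = -401/161)
-25623 - z(120) = -25623 - 1*(-401/161) = -25623 + 401/161 = -4124902/161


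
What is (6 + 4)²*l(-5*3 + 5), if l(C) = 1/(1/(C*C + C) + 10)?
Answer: 9000/901 ≈ 9.9889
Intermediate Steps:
l(C) = 1/(10 + 1/(C + C²)) (l(C) = 1/(1/(C² + C) + 10) = 1/(1/(C + C²) + 10) = 1/(10 + 1/(C + C²)))
(6 + 4)²*l(-5*3 + 5) = (6 + 4)²*((-5*3 + 5)*(1 + (-5*3 + 5))/(1 + 10*(-5*3 + 5) + 10*(-5*3 + 5)²)) = 10²*((-15 + 5)*(1 + (-15 + 5))/(1 + 10*(-15 + 5) + 10*(-15 + 5)²)) = 100*(-10*(1 - 10)/(1 + 10*(-10) + 10*(-10)²)) = 100*(-10*(-9)/(1 - 100 + 10*100)) = 100*(-10*(-9)/(1 - 100 + 1000)) = 100*(-10*(-9)/901) = 100*(-10*1/901*(-9)) = 100*(90/901) = 9000/901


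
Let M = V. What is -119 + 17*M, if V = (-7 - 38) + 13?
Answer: -663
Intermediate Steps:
V = -32 (V = -45 + 13 = -32)
M = -32
-119 + 17*M = -119 + 17*(-32) = -119 - 544 = -663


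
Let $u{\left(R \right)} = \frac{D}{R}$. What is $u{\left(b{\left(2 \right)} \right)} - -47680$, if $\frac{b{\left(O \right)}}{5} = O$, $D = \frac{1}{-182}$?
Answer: $\frac{86777599}{1820} \approx 47680.0$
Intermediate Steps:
$D = - \frac{1}{182} \approx -0.0054945$
$b{\left(O \right)} = 5 O$
$u{\left(R \right)} = - \frac{1}{182 R}$
$u{\left(b{\left(2 \right)} \right)} - -47680 = - \frac{1}{182 \cdot 5 \cdot 2} - -47680 = - \frac{1}{182 \cdot 10} + 47680 = \left(- \frac{1}{182}\right) \frac{1}{10} + 47680 = - \frac{1}{1820} + 47680 = \frac{86777599}{1820}$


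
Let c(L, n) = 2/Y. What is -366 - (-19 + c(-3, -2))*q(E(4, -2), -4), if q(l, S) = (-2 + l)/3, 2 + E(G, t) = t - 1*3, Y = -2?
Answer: -426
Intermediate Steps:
E(G, t) = -5 + t (E(G, t) = -2 + (t - 1*3) = -2 + (t - 3) = -2 + (-3 + t) = -5 + t)
c(L, n) = -1 (c(L, n) = 2/(-2) = 2*(-1/2) = -1)
q(l, S) = -2/3 + l/3 (q(l, S) = (-2 + l)*(1/3) = -2/3 + l/3)
-366 - (-19 + c(-3, -2))*q(E(4, -2), -4) = -366 - (-19 - 1)*(-2/3 + (-5 - 2)/3) = -366 - (-20)*(-2/3 + (1/3)*(-7)) = -366 - (-20)*(-2/3 - 7/3) = -366 - (-20)*(-3) = -366 - 1*60 = -366 - 60 = -426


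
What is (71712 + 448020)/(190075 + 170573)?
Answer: 14437/10018 ≈ 1.4411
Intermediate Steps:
(71712 + 448020)/(190075 + 170573) = 519732/360648 = 519732*(1/360648) = 14437/10018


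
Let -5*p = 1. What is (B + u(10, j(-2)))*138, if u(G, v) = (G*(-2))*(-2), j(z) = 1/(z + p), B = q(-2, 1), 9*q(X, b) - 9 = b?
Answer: 17020/3 ≈ 5673.3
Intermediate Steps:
q(X, b) = 1 + b/9
B = 10/9 (B = 1 + (⅑)*1 = 1 + ⅑ = 10/9 ≈ 1.1111)
p = -⅕ (p = -⅕*1 = -⅕ ≈ -0.20000)
j(z) = 1/(-⅕ + z) (j(z) = 1/(z - ⅕) = 1/(-⅕ + z))
u(G, v) = 4*G (u(G, v) = -2*G*(-2) = 4*G)
(B + u(10, j(-2)))*138 = (10/9 + 4*10)*138 = (10/9 + 40)*138 = (370/9)*138 = 17020/3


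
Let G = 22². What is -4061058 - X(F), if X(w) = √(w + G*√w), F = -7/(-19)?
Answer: -4061058 - √(133 + 9196*√133)/19 ≈ -4.0611e+6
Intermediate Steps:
F = 7/19 (F = -1/19*(-7) = 7/19 ≈ 0.36842)
G = 484
X(w) = √(w + 484*√w)
-4061058 - X(F) = -4061058 - √(7/19 + 484*√(7/19)) = -4061058 - √(7/19 + 484*(√133/19)) = -4061058 - √(7/19 + 484*√133/19)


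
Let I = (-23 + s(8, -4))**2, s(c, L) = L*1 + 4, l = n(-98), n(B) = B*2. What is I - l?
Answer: 725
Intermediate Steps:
n(B) = 2*B
l = -196 (l = 2*(-98) = -196)
s(c, L) = 4 + L (s(c, L) = L + 4 = 4 + L)
I = 529 (I = (-23 + (4 - 4))**2 = (-23 + 0)**2 = (-23)**2 = 529)
I - l = 529 - 1*(-196) = 529 + 196 = 725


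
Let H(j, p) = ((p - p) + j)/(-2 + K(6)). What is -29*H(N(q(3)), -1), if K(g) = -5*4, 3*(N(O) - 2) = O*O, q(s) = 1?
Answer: 203/66 ≈ 3.0758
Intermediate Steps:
N(O) = 2 + O²/3 (N(O) = 2 + (O*O)/3 = 2 + O²/3)
K(g) = -20
H(j, p) = -j/22 (H(j, p) = ((p - p) + j)/(-2 - 20) = (0 + j)/(-22) = j*(-1/22) = -j/22)
-29*H(N(q(3)), -1) = -(-29)*(2 + (⅓)*1²)/22 = -(-29)*(2 + (⅓)*1)/22 = -(-29)*(2 + ⅓)/22 = -(-29)*7/(22*3) = -29*(-7/66) = 203/66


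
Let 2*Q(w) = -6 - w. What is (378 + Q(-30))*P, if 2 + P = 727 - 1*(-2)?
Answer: 283530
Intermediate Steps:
Q(w) = -3 - w/2 (Q(w) = (-6 - w)/2 = -3 - w/2)
P = 727 (P = -2 + (727 - 1*(-2)) = -2 + (727 + 2) = -2 + 729 = 727)
(378 + Q(-30))*P = (378 + (-3 - ½*(-30)))*727 = (378 + (-3 + 15))*727 = (378 + 12)*727 = 390*727 = 283530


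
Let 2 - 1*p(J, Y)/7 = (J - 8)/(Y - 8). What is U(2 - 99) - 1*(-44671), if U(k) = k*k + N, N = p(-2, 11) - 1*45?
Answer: 162217/3 ≈ 54072.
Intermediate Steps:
p(J, Y) = 14 - 7*(-8 + J)/(-8 + Y) (p(J, Y) = 14 - 7*(J - 8)/(Y - 8) = 14 - 7*(-8 + J)/(-8 + Y))
N = -23/3 (N = 7*(-8 - 1*(-2) + 2*11)/(-8 + 11) - 1*45 = 7*(-8 + 2 + 22)/3 - 45 = 7*(1/3)*16 - 45 = 112/3 - 45 = -23/3 ≈ -7.6667)
U(k) = -23/3 + k**2 (U(k) = k*k - 23/3 = k**2 - 23/3 = -23/3 + k**2)
U(2 - 99) - 1*(-44671) = (-23/3 + (2 - 99)**2) - 1*(-44671) = (-23/3 + (-97)**2) + 44671 = (-23/3 + 9409) + 44671 = 28204/3 + 44671 = 162217/3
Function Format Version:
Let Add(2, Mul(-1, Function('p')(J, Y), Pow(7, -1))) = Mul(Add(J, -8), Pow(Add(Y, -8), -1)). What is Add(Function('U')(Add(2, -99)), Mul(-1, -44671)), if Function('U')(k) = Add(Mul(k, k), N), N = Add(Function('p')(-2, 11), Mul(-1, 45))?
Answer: Rational(162217, 3) ≈ 54072.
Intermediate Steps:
Function('p')(J, Y) = Add(14, Mul(-7, Pow(Add(-8, Y), -1), Add(-8, J))) (Function('p')(J, Y) = Add(14, Mul(-7, Mul(Add(J, -8), Pow(Add(Y, -8), -1)))) = Add(14, Mul(-7, Mul(Add(-8, J), Pow(Add(-8, Y), -1)))) = Add(14, Mul(-7, Mul(Pow(Add(-8, Y), -1), Add(-8, J)))) = Add(14, Mul(-7, Pow(Add(-8, Y), -1), Add(-8, J))))
N = Rational(-23, 3) (N = Add(Mul(7, Pow(Add(-8, 11), -1), Add(-8, Mul(-1, -2), Mul(2, 11))), Mul(-1, 45)) = Add(Mul(7, Pow(3, -1), Add(-8, 2, 22)), -45) = Add(Mul(7, Rational(1, 3), 16), -45) = Add(Rational(112, 3), -45) = Rational(-23, 3) ≈ -7.6667)
Function('U')(k) = Add(Rational(-23, 3), Pow(k, 2)) (Function('U')(k) = Add(Mul(k, k), Rational(-23, 3)) = Add(Pow(k, 2), Rational(-23, 3)) = Add(Rational(-23, 3), Pow(k, 2)))
Add(Function('U')(Add(2, -99)), Mul(-1, -44671)) = Add(Add(Rational(-23, 3), Pow(Add(2, -99), 2)), Mul(-1, -44671)) = Add(Add(Rational(-23, 3), Pow(-97, 2)), 44671) = Add(Add(Rational(-23, 3), 9409), 44671) = Add(Rational(28204, 3), 44671) = Rational(162217, 3)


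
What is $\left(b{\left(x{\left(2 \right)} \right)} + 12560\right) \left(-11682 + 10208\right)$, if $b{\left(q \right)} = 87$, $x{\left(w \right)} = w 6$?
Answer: $-18641678$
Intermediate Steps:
$x{\left(w \right)} = 6 w$
$\left(b{\left(x{\left(2 \right)} \right)} + 12560\right) \left(-11682 + 10208\right) = \left(87 + 12560\right) \left(-11682 + 10208\right) = 12647 \left(-1474\right) = -18641678$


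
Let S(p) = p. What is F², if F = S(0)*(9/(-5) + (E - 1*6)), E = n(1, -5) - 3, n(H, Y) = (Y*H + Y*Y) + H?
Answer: 0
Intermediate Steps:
n(H, Y) = H + Y² + H*Y (n(H, Y) = (H*Y + Y²) + H = (Y² + H*Y) + H = H + Y² + H*Y)
E = 18 (E = (1 + (-5)² + 1*(-5)) - 3 = (1 + 25 - 5) - 3 = 21 - 3 = 18)
F = 0 (F = 0*(9/(-5) + (18 - 1*6)) = 0*(9*(-⅕) + (18 - 6)) = 0*(-9/5 + 12) = 0*(51/5) = 0)
F² = 0² = 0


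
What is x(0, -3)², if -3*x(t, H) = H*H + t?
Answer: 9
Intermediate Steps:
x(t, H) = -t/3 - H²/3 (x(t, H) = -(H*H + t)/3 = -(H² + t)/3 = -(t + H²)/3 = -t/3 - H²/3)
x(0, -3)² = (-⅓*0 - ⅓*(-3)²)² = (0 - ⅓*9)² = (0 - 3)² = (-3)² = 9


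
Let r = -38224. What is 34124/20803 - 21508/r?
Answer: 437946675/198793468 ≈ 2.2030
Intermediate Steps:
34124/20803 - 21508/r = 34124/20803 - 21508/(-38224) = 34124*(1/20803) - 21508*(-1/38224) = 34124/20803 + 5377/9556 = 437946675/198793468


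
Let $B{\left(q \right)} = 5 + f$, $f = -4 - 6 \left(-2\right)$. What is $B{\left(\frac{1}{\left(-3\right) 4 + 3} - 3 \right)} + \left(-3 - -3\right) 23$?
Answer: $13$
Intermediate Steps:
$f = 8$ ($f = -4 - -12 = -4 + 12 = 8$)
$B{\left(q \right)} = 13$ ($B{\left(q \right)} = 5 + 8 = 13$)
$B{\left(\frac{1}{\left(-3\right) 4 + 3} - 3 \right)} + \left(-3 - -3\right) 23 = 13 + \left(-3 - -3\right) 23 = 13 + \left(-3 + 3\right) 23 = 13 + 0 \cdot 23 = 13 + 0 = 13$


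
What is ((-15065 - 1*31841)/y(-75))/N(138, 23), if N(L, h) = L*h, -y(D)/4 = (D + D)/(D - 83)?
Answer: 1852787/476100 ≈ 3.8916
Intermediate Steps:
y(D) = -8*D/(-83 + D) (y(D) = -4*(D + D)/(D - 83) = -4*2*D/(-83 + D) = -8*D/(-83 + D))
((-15065 - 1*31841)/y(-75))/N(138, 23) = ((-15065 - 1*31841)/((-8*(-75)/(-83 - 75))))/((138*23)) = ((-15065 - 31841)/((-8*(-75)/(-158))))/3174 = -46906/((-8*(-75)*(-1/158)))*(1/3174) = -46906/(-300/79)*(1/3174) = -46906*(-79/300)*(1/3174) = (1852787/150)*(1/3174) = 1852787/476100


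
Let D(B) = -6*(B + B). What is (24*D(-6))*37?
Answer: 63936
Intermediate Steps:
D(B) = -12*B
(24*D(-6))*37 = (24*(-12*(-6)))*37 = (24*72)*37 = 1728*37 = 63936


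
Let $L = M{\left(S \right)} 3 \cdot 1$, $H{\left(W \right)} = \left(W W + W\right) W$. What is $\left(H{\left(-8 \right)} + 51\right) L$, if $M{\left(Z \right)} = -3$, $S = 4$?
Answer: $3573$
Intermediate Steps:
$H{\left(W \right)} = W \left(W + W^{2}\right)$ ($H{\left(W \right)} = \left(W^{2} + W\right) W = \left(W + W^{2}\right) W = W \left(W + W^{2}\right)$)
$L = -9$ ($L = \left(-3\right) 3 \cdot 1 = \left(-9\right) 1 = -9$)
$\left(H{\left(-8 \right)} + 51\right) L = \left(\left(-8\right)^{2} \left(1 - 8\right) + 51\right) \left(-9\right) = \left(64 \left(-7\right) + 51\right) \left(-9\right) = \left(-448 + 51\right) \left(-9\right) = \left(-397\right) \left(-9\right) = 3573$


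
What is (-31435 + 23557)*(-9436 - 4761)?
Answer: 111843966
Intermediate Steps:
(-31435 + 23557)*(-9436 - 4761) = -7878*(-14197) = 111843966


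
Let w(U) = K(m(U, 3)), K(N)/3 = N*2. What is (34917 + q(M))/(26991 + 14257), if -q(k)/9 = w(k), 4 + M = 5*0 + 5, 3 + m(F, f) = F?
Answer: 35025/41248 ≈ 0.84913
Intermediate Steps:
m(F, f) = -3 + F
K(N) = 6*N (K(N) = 3*(N*2) = 3*(2*N) = 6*N)
M = 1 (M = -4 + (5*0 + 5) = -4 + (0 + 5) = -4 + 5 = 1)
w(U) = -18 + 6*U (w(U) = 6*(-3 + U) = -18 + 6*U)
q(k) = 162 - 54*k (q(k) = -9*(-18 + 6*k) = 162 - 54*k)
(34917 + q(M))/(26991 + 14257) = (34917 + (162 - 54*1))/(26991 + 14257) = (34917 + (162 - 54))/41248 = (34917 + 108)*(1/41248) = 35025*(1/41248) = 35025/41248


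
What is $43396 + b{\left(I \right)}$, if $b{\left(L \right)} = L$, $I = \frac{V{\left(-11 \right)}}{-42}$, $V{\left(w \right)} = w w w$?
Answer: $\frac{1823963}{42} \approx 43428.0$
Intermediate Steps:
$V{\left(w \right)} = w^{3}$ ($V{\left(w \right)} = w^{2} w = w^{3}$)
$I = \frac{1331}{42}$ ($I = \frac{\left(-11\right)^{3}}{-42} = \left(-1331\right) \left(- \frac{1}{42}\right) = \frac{1331}{42} \approx 31.69$)
$43396 + b{\left(I \right)} = 43396 + \frac{1331}{42} = \frac{1823963}{42}$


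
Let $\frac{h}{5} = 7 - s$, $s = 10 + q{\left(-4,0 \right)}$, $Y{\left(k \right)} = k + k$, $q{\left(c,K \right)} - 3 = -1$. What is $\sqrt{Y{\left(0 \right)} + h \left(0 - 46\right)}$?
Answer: $5 \sqrt{46} \approx 33.912$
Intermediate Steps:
$q{\left(c,K \right)} = 2$ ($q{\left(c,K \right)} = 3 - 1 = 2$)
$Y{\left(k \right)} = 2 k$
$s = 12$ ($s = 10 + 2 = 12$)
$h = -25$ ($h = 5 \left(7 - 12\right) = 5 \left(-5\right) = -25$)
$\sqrt{Y{\left(0 \right)} + h \left(0 - 46\right)} = \sqrt{2 \cdot 0 - 25 \left(0 - 46\right)} = \sqrt{0 - 25 \left(0 - 46\right)} = \sqrt{0 - -1150} = \sqrt{0 + 1150} = \sqrt{1150} = 5 \sqrt{46}$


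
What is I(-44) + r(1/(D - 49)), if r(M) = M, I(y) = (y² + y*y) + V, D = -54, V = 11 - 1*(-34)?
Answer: 403450/103 ≈ 3917.0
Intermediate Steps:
V = 45 (V = 11 + 34 = 45)
I(y) = 45 + 2*y² (I(y) = (y² + y*y) + 45 = (y² + y²) + 45 = 2*y² + 45 = 45 + 2*y²)
I(-44) + r(1/(D - 49)) = (45 + 2*(-44)²) + 1/(-54 - 49) = (45 + 2*1936) + 1/(-103) = (45 + 3872) - 1/103 = 3917 - 1/103 = 403450/103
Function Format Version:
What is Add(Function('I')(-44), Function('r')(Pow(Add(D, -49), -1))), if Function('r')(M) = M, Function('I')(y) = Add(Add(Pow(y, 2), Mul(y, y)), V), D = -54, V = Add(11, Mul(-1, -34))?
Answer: Rational(403450, 103) ≈ 3917.0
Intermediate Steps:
V = 45 (V = Add(11, 34) = 45)
Function('I')(y) = Add(45, Mul(2, Pow(y, 2))) (Function('I')(y) = Add(Add(Pow(y, 2), Mul(y, y)), 45) = Add(Add(Pow(y, 2), Pow(y, 2)), 45) = Add(Mul(2, Pow(y, 2)), 45) = Add(45, Mul(2, Pow(y, 2))))
Add(Function('I')(-44), Function('r')(Pow(Add(D, -49), -1))) = Add(Add(45, Mul(2, Pow(-44, 2))), Pow(Add(-54, -49), -1)) = Add(Add(45, Mul(2, 1936)), Pow(-103, -1)) = Add(Add(45, 3872), Rational(-1, 103)) = Add(3917, Rational(-1, 103)) = Rational(403450, 103)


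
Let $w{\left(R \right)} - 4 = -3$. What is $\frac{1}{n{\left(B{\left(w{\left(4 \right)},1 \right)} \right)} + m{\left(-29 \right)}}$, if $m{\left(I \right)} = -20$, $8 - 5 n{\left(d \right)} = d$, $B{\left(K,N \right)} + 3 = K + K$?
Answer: $- \frac{5}{91} \approx -0.054945$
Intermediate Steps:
$w{\left(R \right)} = 1$ ($w{\left(R \right)} = 4 - 3 = 1$)
$B{\left(K,N \right)} = -3 + 2 K$ ($B{\left(K,N \right)} = -3 + \left(K + K\right) = -3 + 2 K$)
$n{\left(d \right)} = \frac{8}{5} - \frac{d}{5}$
$\frac{1}{n{\left(B{\left(w{\left(4 \right)},1 \right)} \right)} + m{\left(-29 \right)}} = \frac{1}{\left(\frac{8}{5} - \frac{-3 + 2 \cdot 1}{5}\right) - 20} = \frac{1}{\left(\frac{8}{5} - \frac{-3 + 2}{5}\right) - 20} = \frac{1}{\left(\frac{8}{5} - - \frac{1}{5}\right) - 20} = \frac{1}{\left(\frac{8}{5} + \frac{1}{5}\right) - 20} = \frac{1}{\frac{9}{5} - 20} = \frac{1}{- \frac{91}{5}} = - \frac{5}{91}$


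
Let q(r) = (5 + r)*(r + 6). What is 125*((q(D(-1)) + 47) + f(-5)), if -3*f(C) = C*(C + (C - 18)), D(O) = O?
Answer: 7625/3 ≈ 2541.7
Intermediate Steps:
f(C) = -C*(-18 + 2*C)/3 (f(C) = -C*(C + (C - 18))/3 = -C*(C + (-18 + C))/3 = -C*(-18 + 2*C)/3)
q(r) = (5 + r)*(6 + r)
125*((q(D(-1)) + 47) + f(-5)) = 125*(((30 + (-1)**2 + 11*(-1)) + 47) + (2/3)*(-5)*(9 - 1*(-5))) = 125*(((30 + 1 - 11) + 47) + (2/3)*(-5)*(9 + 5)) = 125*((20 + 47) + (2/3)*(-5)*14) = 125*(67 - 140/3) = 125*(61/3) = 7625/3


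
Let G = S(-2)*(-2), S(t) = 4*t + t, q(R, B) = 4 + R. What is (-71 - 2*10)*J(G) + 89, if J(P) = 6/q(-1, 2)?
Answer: -93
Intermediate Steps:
S(t) = 5*t
G = 20 (G = (5*(-2))*(-2) = -10*(-2) = 20)
J(P) = 2 (J(P) = 6/(4 - 1) = 6/3 = 6*(1/3) = 2)
(-71 - 2*10)*J(G) + 89 = (-71 - 2*10)*2 + 89 = (-71 - 20)*2 + 89 = -91*2 + 89 = -182 + 89 = -93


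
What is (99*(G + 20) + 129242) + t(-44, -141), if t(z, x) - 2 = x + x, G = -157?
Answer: 115399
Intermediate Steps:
t(z, x) = 2 + 2*x (t(z, x) = 2 + (x + x) = 2 + 2*x)
(99*(G + 20) + 129242) + t(-44, -141) = (99*(-157 + 20) + 129242) + (2 + 2*(-141)) = (99*(-137) + 129242) + (2 - 282) = (-13563 + 129242) - 280 = 115679 - 280 = 115399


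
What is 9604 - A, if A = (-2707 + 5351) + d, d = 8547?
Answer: -1587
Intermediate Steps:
A = 11191 (A = (-2707 + 5351) + 8547 = 2644 + 8547 = 11191)
9604 - A = 9604 - 1*11191 = 9604 - 11191 = -1587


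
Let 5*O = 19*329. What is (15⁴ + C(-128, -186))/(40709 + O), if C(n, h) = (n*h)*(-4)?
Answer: -74345/69932 ≈ -1.0631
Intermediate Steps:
O = 6251/5 (O = (19*329)/5 = (⅕)*6251 = 6251/5 ≈ 1250.2)
C(n, h) = -4*h*n (C(n, h) = (h*n)*(-4) = -4*h*n)
(15⁴ + C(-128, -186))/(40709 + O) = (15⁴ - 4*(-186)*(-128))/(40709 + 6251/5) = (50625 - 95232)/(209796/5) = -44607*5/209796 = -74345/69932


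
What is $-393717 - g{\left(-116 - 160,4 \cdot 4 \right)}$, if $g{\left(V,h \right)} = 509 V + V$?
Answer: $-252957$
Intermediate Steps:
$g{\left(V,h \right)} = 510 V$
$-393717 - g{\left(-116 - 160,4 \cdot 4 \right)} = -393717 - 510 \left(-116 - 160\right) = -393717 - 510 \left(-276\right) = -393717 - -140760 = -393717 + 140760 = -252957$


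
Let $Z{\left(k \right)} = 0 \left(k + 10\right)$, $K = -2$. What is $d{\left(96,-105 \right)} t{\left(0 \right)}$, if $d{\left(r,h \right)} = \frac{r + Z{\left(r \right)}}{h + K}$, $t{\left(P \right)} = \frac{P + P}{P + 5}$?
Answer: $0$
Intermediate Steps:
$Z{\left(k \right)} = 0$ ($Z{\left(k \right)} = 0 \left(10 + k\right) = 0$)
$t{\left(P \right)} = \frac{2 P}{5 + P}$
$d{\left(r,h \right)} = \frac{r}{-2 + h}$ ($d{\left(r,h \right)} = \frac{r + 0}{h - 2} = \frac{r}{-2 + h}$)
$d{\left(96,-105 \right)} t{\left(0 \right)} = \frac{96}{-2 - 105} \cdot 2 \cdot 0 \frac{1}{5 + 0} = \frac{96}{-107} \cdot 2 \cdot 0 \cdot \frac{1}{5} = 96 \left(- \frac{1}{107}\right) 2 \cdot 0 \cdot \frac{1}{5} = \left(- \frac{96}{107}\right) 0 = 0$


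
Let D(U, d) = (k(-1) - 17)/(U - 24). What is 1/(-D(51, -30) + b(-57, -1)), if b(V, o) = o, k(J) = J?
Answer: -3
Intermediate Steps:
D(U, d) = -18/(-24 + U) (D(U, d) = (-1 - 17)/(U - 24) = -18/(-24 + U))
1/(-D(51, -30) + b(-57, -1)) = 1/(-(-18)/(-24 + 51) - 1) = 1/(-(-18)/27 - 1) = 1/(-1*(-⅔) - 1) = 1/(⅔ - 1) = 1/(-⅓) = -3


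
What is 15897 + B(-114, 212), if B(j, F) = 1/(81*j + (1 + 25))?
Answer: 146379575/9208 ≈ 15897.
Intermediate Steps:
B(j, F) = 1/(26 + 81*j) (B(j, F) = 1/(81*j + 26) = 1/(26 + 81*j))
15897 + B(-114, 212) = 15897 + 1/(26 + 81*(-114)) = 15897 + 1/(26 - 9234) = 15897 + 1/(-9208) = 15897 - 1/9208 = 146379575/9208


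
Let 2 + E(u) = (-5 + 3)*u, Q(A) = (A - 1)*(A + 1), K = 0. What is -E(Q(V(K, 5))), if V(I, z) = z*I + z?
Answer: 50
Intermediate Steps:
V(I, z) = z + I*z (V(I, z) = I*z + z = z + I*z)
Q(A) = (1 + A)*(-1 + A) (Q(A) = (-1 + A)*(1 + A) = (1 + A)*(-1 + A))
E(u) = -2 - 2*u (E(u) = -2 + (-5 + 3)*u = -2 - 2*u)
-E(Q(V(K, 5))) = -(-2 - 2*(-1 + (5*(1 + 0))²)) = -(-2 - 2*(-1 + (5*1)²)) = -(-2 - 2*(-1 + 5²)) = -(-2 - 2*(-1 + 25)) = -(-2 - 2*24) = -(-2 - 48) = -1*(-50) = 50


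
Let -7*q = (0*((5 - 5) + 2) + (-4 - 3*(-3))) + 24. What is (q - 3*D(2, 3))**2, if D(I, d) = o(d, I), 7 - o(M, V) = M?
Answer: 12769/49 ≈ 260.59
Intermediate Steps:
o(M, V) = 7 - M
D(I, d) = 7 - d
q = -29/7 (q = -((0*((5 - 5) + 2) + (-4 - 3*(-3))) + 24)/7 = -((0*(0 + 2) + (-4 + 9)) + 24)/7 = -((0*2 + 5) + 24)/7 = -((0 + 5) + 24)/7 = -(5 + 24)/7 = -1/7*29 = -29/7 ≈ -4.1429)
(q - 3*D(2, 3))**2 = (-29/7 - 3*(7 - 1*3))**2 = (-29/7 - 3*(7 - 3))**2 = (-29/7 - 3*4)**2 = (-29/7 - 12)**2 = (-113/7)**2 = 12769/49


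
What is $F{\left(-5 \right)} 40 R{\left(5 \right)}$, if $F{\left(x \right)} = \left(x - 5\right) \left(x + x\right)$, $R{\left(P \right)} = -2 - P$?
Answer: $-28000$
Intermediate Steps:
$F{\left(x \right)} = 2 x \left(-5 + x\right)$ ($F{\left(x \right)} = \left(-5 + x\right) 2 x = 2 x \left(-5 + x\right)$)
$F{\left(-5 \right)} 40 R{\left(5 \right)} = 2 \left(-5\right) \left(-5 - 5\right) 40 \left(-2 - 5\right) = 2 \left(-5\right) \left(-10\right) 40 \left(-2 - 5\right) = 100 \cdot 40 \left(-7\right) = 4000 \left(-7\right) = -28000$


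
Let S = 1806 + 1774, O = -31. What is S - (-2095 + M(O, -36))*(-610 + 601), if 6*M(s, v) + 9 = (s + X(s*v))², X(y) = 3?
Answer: -28225/2 ≈ -14113.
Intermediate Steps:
M(s, v) = -3/2 + (3 + s)²/6 (M(s, v) = -3/2 + (s + 3)²/6 = -3/2 + (3 + s)²/6)
S = 3580
S - (-2095 + M(O, -36))*(-610 + 601) = 3580 - (-2095 + (⅙)*(-31)*(6 - 31))*(-610 + 601) = 3580 - (-2095 + (⅙)*(-31)*(-25))*(-9) = 3580 - (-2095 + 775/6)*(-9) = 3580 - (-11795)*(-9)/6 = 3580 - 1*35385/2 = 3580 - 35385/2 = -28225/2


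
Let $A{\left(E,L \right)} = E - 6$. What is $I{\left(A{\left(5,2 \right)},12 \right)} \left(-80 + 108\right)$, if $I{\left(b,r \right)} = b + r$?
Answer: $308$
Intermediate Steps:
$A{\left(E,L \right)} = -6 + E$ ($A{\left(E,L \right)} = E - 6 = -6 + E$)
$I{\left(A{\left(5,2 \right)},12 \right)} \left(-80 + 108\right) = \left(\left(-6 + 5\right) + 12\right) \left(-80 + 108\right) = \left(-1 + 12\right) 28 = 11 \cdot 28 = 308$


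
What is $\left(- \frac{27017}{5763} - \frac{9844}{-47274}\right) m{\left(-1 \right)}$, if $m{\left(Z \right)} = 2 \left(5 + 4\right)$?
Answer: $- \frac{1220470686}{15135559} \approx -80.636$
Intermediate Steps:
$m{\left(Z \right)} = 18$ ($m{\left(Z \right)} = 2 \cdot 9 = 18$)
$\left(- \frac{27017}{5763} - \frac{9844}{-47274}\right) m{\left(-1 \right)} = \left(- \frac{27017}{5763} - \frac{9844}{-47274}\right) 18 = \left(\left(-27017\right) \frac{1}{5763} - - \frac{4922}{23637}\right) 18 = \left(- \frac{27017}{5763} + \frac{4922}{23637}\right) 18 = \left(- \frac{67803927}{15135559}\right) 18 = - \frac{1220470686}{15135559}$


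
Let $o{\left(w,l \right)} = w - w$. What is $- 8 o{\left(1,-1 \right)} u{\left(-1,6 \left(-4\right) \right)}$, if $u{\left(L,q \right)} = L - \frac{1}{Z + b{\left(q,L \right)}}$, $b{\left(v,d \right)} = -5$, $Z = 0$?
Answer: $0$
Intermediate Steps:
$u{\left(L,q \right)} = \frac{1}{5} + L$ ($u{\left(L,q \right)} = L - \frac{1}{0 - 5} = L - \frac{1}{-5} = L - - \frac{1}{5} = L + \frac{1}{5} = \frac{1}{5} + L$)
$o{\left(w,l \right)} = 0$
$- 8 o{\left(1,-1 \right)} u{\left(-1,6 \left(-4\right) \right)} = \left(-8\right) 0 \left(\frac{1}{5} - 1\right) = 0 \left(- \frac{4}{5}\right) = 0$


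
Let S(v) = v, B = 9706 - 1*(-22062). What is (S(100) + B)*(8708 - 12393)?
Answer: -117433580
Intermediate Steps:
B = 31768 (B = 9706 + 22062 = 31768)
(S(100) + B)*(8708 - 12393) = (100 + 31768)*(8708 - 12393) = 31868*(-3685) = -117433580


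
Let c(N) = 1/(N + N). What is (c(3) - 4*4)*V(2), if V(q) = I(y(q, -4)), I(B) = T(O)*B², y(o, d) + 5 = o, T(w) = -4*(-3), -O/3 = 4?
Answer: -1710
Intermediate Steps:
c(N) = 1/(2*N)
O = -12 (O = -3*4 = -12)
T(w) = 12
y(o, d) = -5 + o
I(B) = 12*B²
V(q) = 12*(-5 + q)²
(c(3) - 4*4)*V(2) = ((½)/3 - 4*4)*(12*(-5 + 2)²) = ((½)*(⅓) - 16)*(12*(-3)²) = (⅙ - 16)*(12*9) = -95/6*108 = -1710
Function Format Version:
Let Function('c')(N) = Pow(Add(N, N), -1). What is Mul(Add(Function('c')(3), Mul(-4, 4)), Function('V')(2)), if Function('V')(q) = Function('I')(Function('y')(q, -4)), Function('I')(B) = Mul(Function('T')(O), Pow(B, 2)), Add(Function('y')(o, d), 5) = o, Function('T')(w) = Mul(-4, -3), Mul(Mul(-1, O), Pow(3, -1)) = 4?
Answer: -1710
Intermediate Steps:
Function('c')(N) = Mul(Rational(1, 2), Pow(N, -1)) (Function('c')(N) = Pow(Mul(2, N), -1) = Mul(Rational(1, 2), Pow(N, -1)))
O = -12 (O = Mul(-3, 4) = -12)
Function('T')(w) = 12
Function('y')(o, d) = Add(-5, o)
Function('I')(B) = Mul(12, Pow(B, 2))
Function('V')(q) = Mul(12, Pow(Add(-5, q), 2))
Mul(Add(Function('c')(3), Mul(-4, 4)), Function('V')(2)) = Mul(Add(Mul(Rational(1, 2), Pow(3, -1)), Mul(-4, 4)), Mul(12, Pow(Add(-5, 2), 2))) = Mul(Add(Mul(Rational(1, 2), Rational(1, 3)), -16), Mul(12, Pow(-3, 2))) = Mul(Add(Rational(1, 6), -16), Mul(12, 9)) = Mul(Rational(-95, 6), 108) = -1710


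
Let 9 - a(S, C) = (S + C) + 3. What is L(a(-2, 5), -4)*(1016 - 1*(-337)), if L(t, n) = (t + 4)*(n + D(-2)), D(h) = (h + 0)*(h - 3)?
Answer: 56826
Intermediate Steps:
D(h) = h*(-3 + h)
a(S, C) = 6 - C - S (a(S, C) = 9 - ((S + C) + 3) = 9 - ((C + S) + 3) = 9 - (3 + C + S) = 9 + (-3 - C - S) = 6 - C - S)
L(t, n) = (4 + t)*(10 + n) (L(t, n) = (t + 4)*(n - 2*(-3 - 2)) = (4 + t)*(n - 2*(-5)) = (4 + t)*(n + 10) = (4 + t)*(10 + n))
L(a(-2, 5), -4)*(1016 - 1*(-337)) = (40 + 4*(-4) + 10*(6 - 1*5 - 1*(-2)) - 4*(6 - 1*5 - 1*(-2)))*(1016 - 1*(-337)) = (40 - 16 + 10*(6 - 5 + 2) - 4*(6 - 5 + 2))*(1016 + 337) = (40 - 16 + 10*3 - 4*3)*1353 = (40 - 16 + 30 - 12)*1353 = 42*1353 = 56826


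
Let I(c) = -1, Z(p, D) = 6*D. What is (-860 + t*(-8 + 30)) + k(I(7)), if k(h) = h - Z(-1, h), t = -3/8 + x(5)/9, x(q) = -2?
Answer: -31253/36 ≈ -868.14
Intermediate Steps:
t = -43/72 (t = -3/8 - 2/9 = -43/72 ≈ -0.59722)
k(h) = -5*h (k(h) = h - 6*h = -5*h)
(-860 + t*(-8 + 30)) + k(I(7)) = (-860 - 43*(-8 + 30)/72) - 5*(-1) = (-860 - 43/72*22) + 5 = (-860 - 473/36) + 5 = -31433/36 + 5 = -31253/36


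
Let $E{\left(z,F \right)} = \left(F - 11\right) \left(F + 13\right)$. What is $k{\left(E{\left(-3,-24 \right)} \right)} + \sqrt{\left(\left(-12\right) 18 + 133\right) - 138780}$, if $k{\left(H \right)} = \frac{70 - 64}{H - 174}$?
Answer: $\frac{6}{211} + i \sqrt{138863} \approx 0.028436 + 372.64 i$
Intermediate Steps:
$E{\left(z,F \right)} = \left(-11 + F\right) \left(13 + F\right)$
$k{\left(H \right)} = \frac{6}{-174 + H}$
$k{\left(E{\left(-3,-24 \right)} \right)} + \sqrt{\left(\left(-12\right) 18 + 133\right) - 138780} = \frac{6}{-174 + \left(-143 + \left(-24\right)^{2} + 2 \left(-24\right)\right)} + \sqrt{\left(\left(-12\right) 18 + 133\right) - 138780} = \frac{6}{-174 - -385} + \sqrt{\left(-216 + 133\right) - 138780} = \frac{6}{-174 + 385} + \sqrt{-83 - 138780} = \frac{6}{211} + \sqrt{-138863} = 6 \cdot \frac{1}{211} + i \sqrt{138863} = \frac{6}{211} + i \sqrt{138863}$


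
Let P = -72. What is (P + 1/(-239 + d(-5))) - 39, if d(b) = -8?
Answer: -27418/247 ≈ -111.00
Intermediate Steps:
(P + 1/(-239 + d(-5))) - 39 = (-72 + 1/(-239 - 8)) - 39 = (-72 + 1/(-247)) - 39 = (-72 - 1/247) - 39 = -17785/247 - 39 = -27418/247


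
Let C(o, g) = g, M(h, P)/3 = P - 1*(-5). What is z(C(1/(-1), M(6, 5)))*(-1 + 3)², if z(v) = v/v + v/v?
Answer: 8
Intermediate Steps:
M(h, P) = 15 + 3*P (M(h, P) = 3*(P - 1*(-5)) = 3*(P + 5) = 3*(5 + P) = 15 + 3*P)
z(v) = 2 (z(v) = 1 + 1 = 2)
z(C(1/(-1), M(6, 5)))*(-1 + 3)² = 2*(-1 + 3)² = 2*2² = 2*4 = 8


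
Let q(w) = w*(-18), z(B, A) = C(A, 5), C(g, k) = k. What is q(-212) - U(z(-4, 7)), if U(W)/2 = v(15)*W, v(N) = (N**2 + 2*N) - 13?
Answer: 1396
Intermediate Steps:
v(N) = -13 + N**2 + 2*N
z(B, A) = 5
U(W) = 484*W (U(W) = 2*((-13 + 15**2 + 2*15)*W) = 2*((-13 + 225 + 30)*W) = 2*(242*W) = 484*W)
q(w) = -18*w
q(-212) - U(z(-4, 7)) = -18*(-212) - 484*5 = 3816 - 1*2420 = 3816 - 2420 = 1396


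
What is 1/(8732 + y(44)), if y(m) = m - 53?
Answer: 1/8723 ≈ 0.00011464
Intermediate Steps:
y(m) = -53 + m
1/(8732 + y(44)) = 1/(8732 + (-53 + 44)) = 1/(8732 - 9) = 1/8723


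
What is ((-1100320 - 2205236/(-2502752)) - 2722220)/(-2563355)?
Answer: 2391716856211/1603860463240 ≈ 1.4912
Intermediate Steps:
((-1100320 - 2205236/(-2502752)) - 2722220)/(-2563355) = ((-1100320 - 2205236*(-1/2502752)) - 2722220)*(-1/2563355) = ((-1100320 + 551309/625688) - 2722220)*(-1/2563355) = (-688456468851/625688 - 2722220)*(-1/2563355) = -2391716856211/625688*(-1/2563355) = 2391716856211/1603860463240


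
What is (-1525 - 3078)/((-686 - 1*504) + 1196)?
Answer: -4603/6 ≈ -767.17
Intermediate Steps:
(-1525 - 3078)/((-686 - 1*504) + 1196) = -4603/((-686 - 504) + 1196) = -4603/(-1190 + 1196) = -4603/6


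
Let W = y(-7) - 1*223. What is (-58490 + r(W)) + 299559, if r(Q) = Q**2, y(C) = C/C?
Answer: 290353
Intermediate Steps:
y(C) = 1
W = -222 (W = 1 - 1*223 = 1 - 223 = -222)
(-58490 + r(W)) + 299559 = (-58490 + (-222)**2) + 299559 = (-58490 + 49284) + 299559 = -9206 + 299559 = 290353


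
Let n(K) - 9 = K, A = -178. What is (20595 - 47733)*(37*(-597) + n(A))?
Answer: 604037604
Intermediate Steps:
n(K) = 9 + K
(20595 - 47733)*(37*(-597) + n(A)) = (20595 - 47733)*(37*(-597) + (9 - 178)) = -27138*(-22089 - 169) = -27138*(-22258) = 604037604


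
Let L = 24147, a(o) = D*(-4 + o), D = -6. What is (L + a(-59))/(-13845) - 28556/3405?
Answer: -31924363/3142815 ≈ -10.158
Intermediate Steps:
a(o) = 24 - 6*o (a(o) = -6*(-4 + o) = 24 - 6*o)
(L + a(-59))/(-13845) - 28556/3405 = (24147 + (24 - 6*(-59)))/(-13845) - 28556/3405 = (24147 + (24 + 354))*(-1/13845) - 28556*1/3405 = (24147 + 378)*(-1/13845) - 28556/3405 = 24525*(-1/13845) - 28556/3405 = -1635/923 - 28556/3405 = -31924363/3142815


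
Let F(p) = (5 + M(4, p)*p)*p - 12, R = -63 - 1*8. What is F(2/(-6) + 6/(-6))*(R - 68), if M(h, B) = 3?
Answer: 5560/3 ≈ 1853.3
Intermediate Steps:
R = -71 (R = -63 - 8 = -71)
F(p) = -12 + p*(5 + 3*p) (F(p) = (5 + 3*p)*p - 12 = p*(5 + 3*p) - 12 = -12 + p*(5 + 3*p))
F(2/(-6) + 6/(-6))*(R - 68) = (-12 + 3*(2/(-6) + 6/(-6))² + 5*(2/(-6) + 6/(-6)))*(-71 - 68) = (-12 + 3*(2*(-⅙) + 6*(-⅙))² + 5*(2*(-⅙) + 6*(-⅙)))*(-139) = (-12 + 3*(-⅓ - 1)² + 5*(-⅓ - 1))*(-139) = (-12 + 3*(-4/3)² + 5*(-4/3))*(-139) = (-12 + 3*(16/9) - 20/3)*(-139) = (-12 + 16/3 - 20/3)*(-139) = -40/3*(-139) = 5560/3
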